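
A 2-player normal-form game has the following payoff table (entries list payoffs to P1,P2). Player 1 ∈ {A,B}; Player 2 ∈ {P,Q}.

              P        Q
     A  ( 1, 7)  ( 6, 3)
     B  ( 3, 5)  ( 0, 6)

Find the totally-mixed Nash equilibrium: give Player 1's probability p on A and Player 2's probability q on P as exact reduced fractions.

p=1/5, q=3/4

P1 indiff ⇒ q·1+(1-q)·6 = q·3+(1-q)·0 ⇒ q(-2) = (1-q)(-6) ⇒ q = 3/4
P2 indiff ⇒ p·7+(1-p)·5 = p·3+(1-p)·6 ⇒ p(4) = (1-p)(1) ⇒ p = 1/5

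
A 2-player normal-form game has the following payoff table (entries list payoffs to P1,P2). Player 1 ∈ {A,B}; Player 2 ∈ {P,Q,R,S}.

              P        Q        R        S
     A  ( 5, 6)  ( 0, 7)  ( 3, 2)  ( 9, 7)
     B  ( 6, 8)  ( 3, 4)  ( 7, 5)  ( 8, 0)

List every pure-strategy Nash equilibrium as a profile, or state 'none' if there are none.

Nash profiles: (A,S), (B,P)

(A,P): not NE [P1→B gives 6>5; P2→S gives 7>6]
(A,Q): not NE [P1→B gives 3>0]
(A,R): not NE [P1→B gives 7>3; P2→S gives 7>2]
(A,S): NE
(B,P): NE
(B,Q): not NE [P2→P gives 8>4]
(B,R): not NE [P2→P gives 8>5]
(B,S): not NE [P1→A gives 9>8; P2→P gives 8>0]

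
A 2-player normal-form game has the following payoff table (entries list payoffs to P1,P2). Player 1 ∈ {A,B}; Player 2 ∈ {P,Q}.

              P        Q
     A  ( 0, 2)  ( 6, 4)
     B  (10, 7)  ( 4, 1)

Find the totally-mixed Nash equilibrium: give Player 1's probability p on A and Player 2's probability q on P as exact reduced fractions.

P1 mixes 3/4 on A; P2 mixes 1/6 on P

P1 indiff ⇒ q·0+(1-q)·6 = q·10+(1-q)·4 ⇒ q(-10) = (1-q)(-2) ⇒ q = 1/6
P2 indiff ⇒ p·2+(1-p)·7 = p·4+(1-p)·1 ⇒ p(-2) = (1-p)(-6) ⇒ p = 3/4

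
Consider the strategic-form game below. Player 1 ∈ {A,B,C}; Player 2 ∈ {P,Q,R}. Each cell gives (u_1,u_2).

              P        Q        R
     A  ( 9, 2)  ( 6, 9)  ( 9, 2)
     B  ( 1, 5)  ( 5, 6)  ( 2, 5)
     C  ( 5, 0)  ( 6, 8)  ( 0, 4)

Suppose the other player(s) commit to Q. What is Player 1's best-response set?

u_1(A vs Q) = 6
u_1(B vs Q) = 5
u_1(C vs Q) = 6
max payoff 6 at {A,C}

argmax u_1 = {A,C}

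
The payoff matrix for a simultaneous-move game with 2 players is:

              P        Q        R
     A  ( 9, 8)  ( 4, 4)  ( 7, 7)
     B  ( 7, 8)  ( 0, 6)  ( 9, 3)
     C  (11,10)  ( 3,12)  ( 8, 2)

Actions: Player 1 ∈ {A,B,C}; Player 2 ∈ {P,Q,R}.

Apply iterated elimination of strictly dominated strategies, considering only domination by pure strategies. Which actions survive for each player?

P2 drop R (P beats it: A:8>7 B:8>3 C:10>2)
P1 drop B (A beats it: P:9>7 Q:4>0)
P1→{A,C} P2→{P,Q}

IESDS → P1:{A,C} P2:{P,Q}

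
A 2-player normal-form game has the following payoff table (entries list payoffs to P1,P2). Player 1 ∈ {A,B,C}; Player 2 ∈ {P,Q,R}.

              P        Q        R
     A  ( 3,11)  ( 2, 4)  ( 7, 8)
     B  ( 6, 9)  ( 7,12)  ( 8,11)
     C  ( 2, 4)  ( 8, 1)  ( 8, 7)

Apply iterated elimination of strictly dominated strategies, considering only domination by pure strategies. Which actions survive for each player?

P1 drop A (B beats it: P:6>3 Q:7>2 R:8>7)
P2 drop P (R beats it: B:11>9 C:7>4)
P1→{B,C} P2→{Q,R}

Survivors P1:{B,C} P2:{Q,R}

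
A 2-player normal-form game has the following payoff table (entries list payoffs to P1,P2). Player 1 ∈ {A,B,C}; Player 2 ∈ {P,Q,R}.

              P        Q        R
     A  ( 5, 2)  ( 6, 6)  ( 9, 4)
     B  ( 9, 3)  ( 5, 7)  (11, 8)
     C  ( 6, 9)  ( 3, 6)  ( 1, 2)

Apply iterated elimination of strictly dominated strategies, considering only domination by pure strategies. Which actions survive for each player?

P1 drop C (B beats it: P:9>6 Q:5>3 R:11>1)
P2 drop P (Q beats it: A:6>2 B:7>3)
P1→{A,B} P2→{Q,R}

Remaining: P1:{A,B} P2:{Q,R}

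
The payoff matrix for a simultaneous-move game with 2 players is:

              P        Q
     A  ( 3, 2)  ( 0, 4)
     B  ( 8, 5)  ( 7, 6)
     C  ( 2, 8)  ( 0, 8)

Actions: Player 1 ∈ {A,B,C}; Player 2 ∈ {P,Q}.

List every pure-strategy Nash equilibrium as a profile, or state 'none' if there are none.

PSNE = {(B,Q)}

(A,P): not NE [P1→B gives 8>3; P2→Q gives 4>2]
(A,Q): not NE [P1→B gives 7>0]
(B,P): not NE [P2→Q gives 6>5]
(B,Q): NE
(C,P): not NE [P1→B gives 8>2]
(C,Q): not NE [P1→B gives 7>0]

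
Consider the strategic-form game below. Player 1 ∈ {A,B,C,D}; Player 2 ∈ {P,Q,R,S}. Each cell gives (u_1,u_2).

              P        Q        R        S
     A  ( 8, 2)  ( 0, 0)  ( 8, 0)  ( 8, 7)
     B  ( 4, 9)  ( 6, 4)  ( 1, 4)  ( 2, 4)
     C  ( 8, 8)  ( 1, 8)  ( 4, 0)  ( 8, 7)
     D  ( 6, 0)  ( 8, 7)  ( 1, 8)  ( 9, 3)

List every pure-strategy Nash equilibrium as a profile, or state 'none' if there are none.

Nash profiles: (C,P)

(A,P): not NE [P2→S gives 7>2]
(A,Q): not NE [P1→D gives 8>0; P2→S gives 7>0]
(A,R): not NE [P2→S gives 7>0]
(A,S): not NE [P1→D gives 9>8]
(B,P): not NE [P1→C gives 8>4]
(B,Q): not NE [P1→D gives 8>6; P2→P gives 9>4]
(B,R): not NE [P1→A gives 8>1; P2→P gives 9>4]
(B,S): not NE [P1→D gives 9>2; P2→P gives 9>4]
(C,P): NE
(C,Q): not NE [P1→D gives 8>1]
(C,R): not NE [P1→A gives 8>4; P2→Q gives 8>0]
(C,S): not NE [P1→D gives 9>8; P2→Q gives 8>7]
(D,P): not NE [P1→C gives 8>6; P2→R gives 8>0]
(D,Q): not NE [P2→R gives 8>7]
(D,R): not NE [P1→A gives 8>1]
(D,S): not NE [P2→R gives 8>3]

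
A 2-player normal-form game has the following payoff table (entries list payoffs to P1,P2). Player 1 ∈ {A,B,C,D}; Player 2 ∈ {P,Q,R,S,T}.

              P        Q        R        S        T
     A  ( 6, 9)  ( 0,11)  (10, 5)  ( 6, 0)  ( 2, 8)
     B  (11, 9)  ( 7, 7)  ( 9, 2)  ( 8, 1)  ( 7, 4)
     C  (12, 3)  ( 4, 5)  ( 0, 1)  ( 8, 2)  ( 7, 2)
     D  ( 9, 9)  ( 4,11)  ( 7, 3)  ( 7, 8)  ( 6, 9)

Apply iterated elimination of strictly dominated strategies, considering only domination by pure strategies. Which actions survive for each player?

Survivors P1:{B,C} P2:{P,Q}

P1 drop D (B beats it: P:11>9 Q:7>4 R:9>7 S:8>7 T:7>6)
P2 drop R (P beats it: A:9>5 B:9>2 C:3>1)
P1 drop A (B beats it: P:11>6 Q:7>0 S:8>6 T:7>2)
P2 drop S (P beats it: B:9>1 C:3>2)
P2 drop T (P beats it: B:9>4 C:3>2)
P1→{B,C} P2→{P,Q}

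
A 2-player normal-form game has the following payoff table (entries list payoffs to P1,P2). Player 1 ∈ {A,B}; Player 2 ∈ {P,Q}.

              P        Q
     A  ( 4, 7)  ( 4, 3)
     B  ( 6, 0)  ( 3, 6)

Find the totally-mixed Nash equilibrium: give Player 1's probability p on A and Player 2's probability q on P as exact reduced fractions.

p=3/5, q=1/3

P1 indiff ⇒ q·4+(1-q)·4 = q·6+(1-q)·3 ⇒ q(-2) = (1-q)(-1) ⇒ q = 1/3
P2 indiff ⇒ p·7+(1-p)·0 = p·3+(1-p)·6 ⇒ p(4) = (1-p)(6) ⇒ p = 3/5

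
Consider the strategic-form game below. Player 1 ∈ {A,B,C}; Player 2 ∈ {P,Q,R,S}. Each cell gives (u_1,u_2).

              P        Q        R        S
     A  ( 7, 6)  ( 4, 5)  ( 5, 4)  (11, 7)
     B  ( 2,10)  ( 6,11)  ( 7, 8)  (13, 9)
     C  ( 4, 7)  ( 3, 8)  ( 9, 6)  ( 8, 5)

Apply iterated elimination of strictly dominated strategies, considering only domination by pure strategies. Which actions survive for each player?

Remaining: P1:{A,B} P2:{P,Q,S}

P2 drop R (P beats it: A:6>4 B:10>8 C:7>6)
P1 drop C (A beats it: P:7>4 Q:4>3 S:11>8)
P1→{A,B} P2→{P,Q,S}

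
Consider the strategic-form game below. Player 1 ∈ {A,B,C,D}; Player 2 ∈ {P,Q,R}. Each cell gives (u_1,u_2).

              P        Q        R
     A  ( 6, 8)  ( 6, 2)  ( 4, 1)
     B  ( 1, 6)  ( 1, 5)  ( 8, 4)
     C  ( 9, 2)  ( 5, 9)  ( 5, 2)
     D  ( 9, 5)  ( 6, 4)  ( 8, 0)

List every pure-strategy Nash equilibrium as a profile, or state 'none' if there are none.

Nash profiles: (D,P)

(A,P): not NE [P1→D gives 9>6]
(A,Q): not NE [P2→P gives 8>2]
(A,R): not NE [P1→D gives 8>4; P2→P gives 8>1]
(B,P): not NE [P1→D gives 9>1]
(B,Q): not NE [P1→D gives 6>1; P2→P gives 6>5]
(B,R): not NE [P2→P gives 6>4]
(C,P): not NE [P2→Q gives 9>2]
(C,Q): not NE [P1→D gives 6>5]
(C,R): not NE [P1→D gives 8>5; P2→Q gives 9>2]
(D,P): NE
(D,Q): not NE [P2→P gives 5>4]
(D,R): not NE [P2→P gives 5>0]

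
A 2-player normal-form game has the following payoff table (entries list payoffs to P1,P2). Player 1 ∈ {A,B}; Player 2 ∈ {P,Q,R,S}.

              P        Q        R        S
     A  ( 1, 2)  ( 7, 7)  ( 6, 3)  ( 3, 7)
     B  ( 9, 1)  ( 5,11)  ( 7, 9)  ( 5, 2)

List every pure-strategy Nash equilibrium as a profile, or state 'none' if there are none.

(A,P): not NE [P1→B gives 9>1; P2→S gives 7>2]
(A,Q): NE
(A,R): not NE [P1→B gives 7>6; P2→S gives 7>3]
(A,S): not NE [P1→B gives 5>3]
(B,P): not NE [P2→Q gives 11>1]
(B,Q): not NE [P1→A gives 7>5]
(B,R): not NE [P2→Q gives 11>9]
(B,S): not NE [P2→Q gives 11>2]

Nash profiles: (A,Q)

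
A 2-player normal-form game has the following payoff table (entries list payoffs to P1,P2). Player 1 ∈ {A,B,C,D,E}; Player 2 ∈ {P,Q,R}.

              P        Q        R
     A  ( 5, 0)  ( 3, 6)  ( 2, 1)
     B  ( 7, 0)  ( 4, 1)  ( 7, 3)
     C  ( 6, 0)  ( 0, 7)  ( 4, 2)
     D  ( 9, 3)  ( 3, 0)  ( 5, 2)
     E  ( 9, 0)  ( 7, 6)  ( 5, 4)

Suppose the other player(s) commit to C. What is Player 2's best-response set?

argmax u_2 = {Q}

u_2(P vs C) = 0
u_2(Q vs C) = 7
u_2(R vs C) = 2
max payoff 7 at {Q}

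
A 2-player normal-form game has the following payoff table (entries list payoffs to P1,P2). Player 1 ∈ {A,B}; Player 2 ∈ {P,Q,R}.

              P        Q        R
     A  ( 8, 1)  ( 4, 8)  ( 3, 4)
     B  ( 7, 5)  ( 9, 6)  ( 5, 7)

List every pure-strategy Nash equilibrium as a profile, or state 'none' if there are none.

(A,P): not NE [P2→Q gives 8>1]
(A,Q): not NE [P1→B gives 9>4]
(A,R): not NE [P1→B gives 5>3; P2→Q gives 8>4]
(B,P): not NE [P1→A gives 8>7; P2→R gives 7>5]
(B,Q): not NE [P2→R gives 7>6]
(B,R): NE

PSNE = {(B,R)}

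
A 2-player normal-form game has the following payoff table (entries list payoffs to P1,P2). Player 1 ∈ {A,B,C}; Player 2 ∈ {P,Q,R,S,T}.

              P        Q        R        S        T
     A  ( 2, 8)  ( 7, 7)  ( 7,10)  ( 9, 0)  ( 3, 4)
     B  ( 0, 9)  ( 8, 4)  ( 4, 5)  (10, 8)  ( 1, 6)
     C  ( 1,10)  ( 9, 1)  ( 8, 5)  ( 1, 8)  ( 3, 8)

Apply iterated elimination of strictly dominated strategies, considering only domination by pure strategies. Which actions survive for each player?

P2 drop Q (P beats it: A:8>7 B:9>4 C:10>1)
P2 drop S (P beats it: A:8>0 B:9>8 C:10>8)
P1 drop B (A beats it: P:2>0 R:7>4 T:3>1)
P2 drop T (P beats it: A:8>4 C:10>8)
P1→{A,C} P2→{P,R}

Remaining: P1:{A,C} P2:{P,R}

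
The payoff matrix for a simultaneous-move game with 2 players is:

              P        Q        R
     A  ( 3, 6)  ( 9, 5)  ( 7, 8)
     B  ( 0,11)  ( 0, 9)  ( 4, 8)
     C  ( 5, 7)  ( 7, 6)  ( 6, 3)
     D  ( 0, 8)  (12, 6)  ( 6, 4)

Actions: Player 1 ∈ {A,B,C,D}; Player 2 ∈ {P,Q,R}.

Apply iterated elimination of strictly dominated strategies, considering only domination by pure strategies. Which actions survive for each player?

Survivors P1:{A,C} P2:{P,R}

P1 drop B (A beats it: P:3>0 Q:9>0 R:7>4)
P2 drop Q (P beats it: A:6>5 C:7>6 D:8>6)
P1 drop D (A beats it: P:3>0 R:7>6)
P1→{A,C} P2→{P,R}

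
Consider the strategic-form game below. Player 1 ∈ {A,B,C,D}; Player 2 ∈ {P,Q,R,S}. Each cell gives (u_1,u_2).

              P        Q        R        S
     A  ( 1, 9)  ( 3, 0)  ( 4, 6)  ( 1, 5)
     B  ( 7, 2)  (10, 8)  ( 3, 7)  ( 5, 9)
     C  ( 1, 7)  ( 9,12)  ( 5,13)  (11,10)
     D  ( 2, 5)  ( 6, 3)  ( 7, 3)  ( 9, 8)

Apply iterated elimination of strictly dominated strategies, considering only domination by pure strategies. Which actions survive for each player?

P1 drop A (D beats it: P:2>1 Q:6>3 R:7>4 S:9>1)
P2 drop P (S beats it: B:9>2 C:10>7 D:8>5)
P1→{B,C,D} P2→{Q,R,S}

IESDS → P1:{B,C,D} P2:{Q,R,S}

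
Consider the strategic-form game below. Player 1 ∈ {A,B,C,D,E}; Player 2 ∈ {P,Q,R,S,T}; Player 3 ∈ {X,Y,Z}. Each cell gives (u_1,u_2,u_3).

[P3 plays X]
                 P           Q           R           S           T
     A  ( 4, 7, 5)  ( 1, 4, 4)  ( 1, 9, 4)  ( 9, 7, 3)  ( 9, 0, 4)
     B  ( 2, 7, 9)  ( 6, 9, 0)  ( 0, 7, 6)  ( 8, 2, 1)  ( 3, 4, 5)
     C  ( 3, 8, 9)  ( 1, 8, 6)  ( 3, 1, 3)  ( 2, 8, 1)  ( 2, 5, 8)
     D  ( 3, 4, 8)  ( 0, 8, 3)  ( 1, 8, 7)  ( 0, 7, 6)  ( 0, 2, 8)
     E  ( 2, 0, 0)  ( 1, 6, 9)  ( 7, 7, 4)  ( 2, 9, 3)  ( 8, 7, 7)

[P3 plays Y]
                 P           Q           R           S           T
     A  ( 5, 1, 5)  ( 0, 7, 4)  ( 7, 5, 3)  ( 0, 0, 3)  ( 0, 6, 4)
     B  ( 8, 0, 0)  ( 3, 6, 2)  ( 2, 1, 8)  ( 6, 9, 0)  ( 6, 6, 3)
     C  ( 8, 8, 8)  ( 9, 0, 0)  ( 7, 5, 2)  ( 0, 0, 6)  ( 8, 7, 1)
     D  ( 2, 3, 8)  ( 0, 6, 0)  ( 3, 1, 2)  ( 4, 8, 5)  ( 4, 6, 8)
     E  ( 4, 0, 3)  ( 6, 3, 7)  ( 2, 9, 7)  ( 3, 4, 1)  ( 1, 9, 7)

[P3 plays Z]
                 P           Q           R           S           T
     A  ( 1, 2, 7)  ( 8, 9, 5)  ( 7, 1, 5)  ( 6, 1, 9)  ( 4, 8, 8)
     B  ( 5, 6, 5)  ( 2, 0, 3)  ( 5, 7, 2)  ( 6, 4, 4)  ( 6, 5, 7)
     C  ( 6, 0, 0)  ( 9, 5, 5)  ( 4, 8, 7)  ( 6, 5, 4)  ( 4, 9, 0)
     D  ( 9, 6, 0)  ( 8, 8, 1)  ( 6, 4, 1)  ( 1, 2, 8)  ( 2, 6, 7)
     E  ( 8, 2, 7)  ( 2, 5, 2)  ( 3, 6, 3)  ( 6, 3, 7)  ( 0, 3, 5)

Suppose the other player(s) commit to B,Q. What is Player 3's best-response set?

u_3(X vs B,Q) = 0
u_3(Y vs B,Q) = 2
u_3(Z vs B,Q) = 3
max payoff 3 at {Z}

BR_3 = {Z}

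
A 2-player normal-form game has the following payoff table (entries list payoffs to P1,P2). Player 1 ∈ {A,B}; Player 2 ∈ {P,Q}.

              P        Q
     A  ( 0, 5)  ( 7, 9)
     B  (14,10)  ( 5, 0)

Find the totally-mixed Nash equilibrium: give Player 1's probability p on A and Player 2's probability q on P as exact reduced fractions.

P1 indiff ⇒ q·0+(1-q)·7 = q·14+(1-q)·5 ⇒ q(-14) = (1-q)(-2) ⇒ q = 1/8
P2 indiff ⇒ p·5+(1-p)·10 = p·9+(1-p)·0 ⇒ p(-4) = (1-p)(-10) ⇒ p = 5/7

p=5/7, q=1/8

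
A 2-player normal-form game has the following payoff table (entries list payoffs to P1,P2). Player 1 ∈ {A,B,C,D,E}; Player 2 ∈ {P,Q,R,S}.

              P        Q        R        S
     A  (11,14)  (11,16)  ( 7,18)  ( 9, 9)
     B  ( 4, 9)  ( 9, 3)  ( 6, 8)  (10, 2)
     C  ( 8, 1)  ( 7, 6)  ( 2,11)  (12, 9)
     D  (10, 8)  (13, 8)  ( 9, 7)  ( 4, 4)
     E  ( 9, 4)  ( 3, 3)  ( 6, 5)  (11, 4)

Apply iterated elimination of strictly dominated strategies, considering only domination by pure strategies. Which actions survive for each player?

Survivors P1:{A,D} P2:{P,Q,R}

P2 drop S (R beats it: A:18>9 B:8>2 C:11>9 D:7>4 E:5>4)
P1 drop B (A beats it: P:11>4 Q:11>9 R:7>6)
P1 drop C (A beats it: P:11>8 Q:11>7 R:7>2)
P1 drop E (A beats it: P:11>9 Q:11>3 R:7>6)
P1→{A,D} P2→{P,Q,R}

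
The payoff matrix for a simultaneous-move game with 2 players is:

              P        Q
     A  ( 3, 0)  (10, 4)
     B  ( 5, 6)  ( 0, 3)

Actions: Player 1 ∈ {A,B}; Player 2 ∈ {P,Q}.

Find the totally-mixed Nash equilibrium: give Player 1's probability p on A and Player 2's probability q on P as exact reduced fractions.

(p,q) = (3/7, 5/6)

P1 indiff ⇒ q·3+(1-q)·10 = q·5+(1-q)·0 ⇒ q(-2) = (1-q)(-10) ⇒ q = 5/6
P2 indiff ⇒ p·0+(1-p)·6 = p·4+(1-p)·3 ⇒ p(-4) = (1-p)(-3) ⇒ p = 3/7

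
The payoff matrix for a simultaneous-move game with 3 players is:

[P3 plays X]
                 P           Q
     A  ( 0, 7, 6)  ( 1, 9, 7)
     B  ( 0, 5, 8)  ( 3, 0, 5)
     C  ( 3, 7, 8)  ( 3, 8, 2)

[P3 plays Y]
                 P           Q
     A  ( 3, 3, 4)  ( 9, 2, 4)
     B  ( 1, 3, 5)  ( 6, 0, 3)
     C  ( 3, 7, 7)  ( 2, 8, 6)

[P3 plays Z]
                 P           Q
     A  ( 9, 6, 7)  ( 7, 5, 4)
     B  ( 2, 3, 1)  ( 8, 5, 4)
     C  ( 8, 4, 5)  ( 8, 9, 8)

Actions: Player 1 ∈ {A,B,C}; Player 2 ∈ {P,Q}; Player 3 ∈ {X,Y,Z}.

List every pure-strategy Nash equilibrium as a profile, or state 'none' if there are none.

NE set: (A,P,Z), (C,Q,Z)

(A,P,X): not NE [P1→C gives 3>0; P2→Q gives 9>7; P3→Z gives 7>6]
(A,P,Y): not NE [P3→Z gives 7>4]
(A,P,Z): NE
(A,Q,X): not NE [P1→C gives 3>1]
(A,Q,Y): not NE [P2→P gives 3>2; P3→X gives 7>4]
(A,Q,Z): not NE [P1→C gives 8>7; P2→P gives 6>5; P3→X gives 7>4]
(B,P,X): not NE [P1→C gives 3>0]
(B,P,Y): not NE [P1→C gives 3>1; P3→X gives 8>5]
(B,P,Z): not NE [P1→A gives 9>2; P2→Q gives 5>3; P3→X gives 8>1]
(B,Q,X): not NE [P2→P gives 5>0]
(B,Q,Y): not NE [P1→A gives 9>6; P2→P gives 3>0; P3→X gives 5>3]
(B,Q,Z): not NE [P3→X gives 5>4]
(C,P,X): not NE [P2→Q gives 8>7]
(C,P,Y): not NE [P2→Q gives 8>7; P3→X gives 8>7]
(C,P,Z): not NE [P1→A gives 9>8; P2→Q gives 9>4; P3→X gives 8>5]
(C,Q,X): not NE [P3→Z gives 8>2]
(C,Q,Y): not NE [P1→A gives 9>2; P3→Z gives 8>6]
(C,Q,Z): NE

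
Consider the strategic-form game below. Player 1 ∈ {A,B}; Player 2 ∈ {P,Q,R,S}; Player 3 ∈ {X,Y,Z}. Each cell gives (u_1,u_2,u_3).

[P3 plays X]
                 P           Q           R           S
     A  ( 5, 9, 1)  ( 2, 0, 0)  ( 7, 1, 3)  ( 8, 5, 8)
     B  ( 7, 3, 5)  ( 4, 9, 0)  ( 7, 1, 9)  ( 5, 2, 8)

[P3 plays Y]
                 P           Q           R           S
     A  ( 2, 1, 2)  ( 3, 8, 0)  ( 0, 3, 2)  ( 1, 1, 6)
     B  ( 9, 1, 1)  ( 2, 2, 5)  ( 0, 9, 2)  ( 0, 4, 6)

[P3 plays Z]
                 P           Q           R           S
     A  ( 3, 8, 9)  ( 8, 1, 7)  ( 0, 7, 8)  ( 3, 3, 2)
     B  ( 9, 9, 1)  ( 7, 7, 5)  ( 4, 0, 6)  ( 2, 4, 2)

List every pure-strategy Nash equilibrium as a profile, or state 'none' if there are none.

(A,P,X): not NE [P1→B gives 7>5; P3→Z gives 9>1]
(A,P,Y): not NE [P1→B gives 9>2; P2→Q gives 8>1; P3→Z gives 9>2]
(A,P,Z): not NE [P1→B gives 9>3]
(A,Q,X): not NE [P1→B gives 4>2; P2→P gives 9>0; P3→Z gives 7>0]
(A,Q,Y): not NE [P3→Z gives 7>0]
(A,Q,Z): not NE [P2→P gives 8>1]
(A,R,X): not NE [P2→P gives 9>1; P3→Z gives 8>3]
(A,R,Y): not NE [P2→Q gives 8>3; P3→Z gives 8>2]
(A,R,Z): not NE [P1→B gives 4>0; P2→P gives 8>7]
(A,S,X): not NE [P2→P gives 9>5]
(A,S,Y): not NE [P2→Q gives 8>1; P3→X gives 8>6]
(A,S,Z): not NE [P2→P gives 8>3; P3→X gives 8>2]
(B,P,X): not NE [P2→Q gives 9>3]
(B,P,Y): not NE [P2→R gives 9>1; P3→X gives 5>1]
(B,P,Z): not NE [P3→X gives 5>1]
(B,Q,X): not NE [P3→Z gives 5>0]
(B,Q,Y): not NE [P1→A gives 3>2; P2→R gives 9>2]
(B,Q,Z): not NE [P1→A gives 8>7; P2→P gives 9>7]
(B,R,X): not NE [P2→Q gives 9>1]
(B,R,Y): not NE [P3→X gives 9>2]
(B,R,Z): not NE [P2→P gives 9>0; P3→X gives 9>6]
(B,S,X): not NE [P1→A gives 8>5; P2→Q gives 9>2]
(B,S,Y): not NE [P1→A gives 1>0; P2→R gives 9>4; P3→X gives 8>6]
(B,S,Z): not NE [P1→A gives 3>2; P2→P gives 9>4; P3→X gives 8>2]

Equilibria: none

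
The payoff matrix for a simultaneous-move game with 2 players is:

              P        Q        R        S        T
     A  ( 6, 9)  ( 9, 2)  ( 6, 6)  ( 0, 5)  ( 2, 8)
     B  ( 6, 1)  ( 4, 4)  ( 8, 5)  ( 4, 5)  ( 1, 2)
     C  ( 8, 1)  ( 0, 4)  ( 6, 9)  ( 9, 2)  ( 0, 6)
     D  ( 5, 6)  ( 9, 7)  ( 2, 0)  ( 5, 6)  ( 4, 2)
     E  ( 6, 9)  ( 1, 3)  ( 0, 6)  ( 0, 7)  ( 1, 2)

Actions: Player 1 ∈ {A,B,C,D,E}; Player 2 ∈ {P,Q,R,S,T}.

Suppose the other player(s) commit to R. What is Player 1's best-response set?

u_1(A vs R) = 6
u_1(B vs R) = 8
u_1(C vs R) = 6
u_1(D vs R) = 2
u_1(E vs R) = 0
max payoff 8 at {B}

argmax u_1 = {B}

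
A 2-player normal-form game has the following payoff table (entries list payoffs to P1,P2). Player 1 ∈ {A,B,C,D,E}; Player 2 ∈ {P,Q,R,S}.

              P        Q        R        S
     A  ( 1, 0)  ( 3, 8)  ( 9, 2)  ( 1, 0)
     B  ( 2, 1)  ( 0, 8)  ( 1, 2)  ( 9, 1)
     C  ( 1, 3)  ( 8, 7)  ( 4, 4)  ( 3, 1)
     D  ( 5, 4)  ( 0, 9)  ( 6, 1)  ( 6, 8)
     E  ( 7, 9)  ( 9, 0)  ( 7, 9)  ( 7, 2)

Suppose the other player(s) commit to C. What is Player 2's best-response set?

argmax u_2 = {Q}

u_2(P vs C) = 3
u_2(Q vs C) = 7
u_2(R vs C) = 4
u_2(S vs C) = 1
max payoff 7 at {Q}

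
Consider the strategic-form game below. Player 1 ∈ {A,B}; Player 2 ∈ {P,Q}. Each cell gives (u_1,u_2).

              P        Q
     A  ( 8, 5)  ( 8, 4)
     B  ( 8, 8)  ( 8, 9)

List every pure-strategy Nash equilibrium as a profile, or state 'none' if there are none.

NE set: (A,P), (B,Q)

(A,P): NE
(A,Q): not NE [P2→P gives 5>4]
(B,P): not NE [P2→Q gives 9>8]
(B,Q): NE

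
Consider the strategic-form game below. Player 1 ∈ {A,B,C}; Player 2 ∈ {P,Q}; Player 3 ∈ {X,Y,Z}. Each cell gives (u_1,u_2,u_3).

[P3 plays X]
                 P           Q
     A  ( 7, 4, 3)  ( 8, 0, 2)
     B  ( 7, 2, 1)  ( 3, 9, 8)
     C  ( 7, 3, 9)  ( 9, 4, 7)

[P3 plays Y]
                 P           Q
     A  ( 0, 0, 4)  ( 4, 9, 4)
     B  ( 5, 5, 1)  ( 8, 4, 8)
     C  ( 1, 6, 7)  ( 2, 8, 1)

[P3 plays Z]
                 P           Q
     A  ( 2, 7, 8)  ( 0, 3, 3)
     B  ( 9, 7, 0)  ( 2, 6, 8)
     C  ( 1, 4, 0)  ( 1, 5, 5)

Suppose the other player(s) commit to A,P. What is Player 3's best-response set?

BR_3 = {Z}

u_3(X vs A,P) = 3
u_3(Y vs A,P) = 4
u_3(Z vs A,P) = 8
max payoff 8 at {Z}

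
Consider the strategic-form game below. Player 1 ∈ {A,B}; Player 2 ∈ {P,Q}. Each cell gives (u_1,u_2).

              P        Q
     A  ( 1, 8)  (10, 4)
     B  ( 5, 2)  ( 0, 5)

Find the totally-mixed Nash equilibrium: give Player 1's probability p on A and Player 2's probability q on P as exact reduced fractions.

p=3/7, q=5/7

P1 indiff ⇒ q·1+(1-q)·10 = q·5+(1-q)·0 ⇒ q(-4) = (1-q)(-10) ⇒ q = 5/7
P2 indiff ⇒ p·8+(1-p)·2 = p·4+(1-p)·5 ⇒ p(4) = (1-p)(3) ⇒ p = 3/7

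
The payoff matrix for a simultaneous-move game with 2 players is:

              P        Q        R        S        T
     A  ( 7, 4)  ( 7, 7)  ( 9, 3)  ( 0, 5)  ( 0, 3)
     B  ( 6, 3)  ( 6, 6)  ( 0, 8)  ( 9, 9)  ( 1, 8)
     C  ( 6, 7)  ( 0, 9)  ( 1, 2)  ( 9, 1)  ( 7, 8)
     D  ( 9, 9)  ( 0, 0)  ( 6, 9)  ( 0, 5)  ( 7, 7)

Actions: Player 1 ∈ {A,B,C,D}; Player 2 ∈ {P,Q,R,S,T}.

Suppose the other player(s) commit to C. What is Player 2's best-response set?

u_2(P vs C) = 7
u_2(Q vs C) = 9
u_2(R vs C) = 2
u_2(S vs C) = 1
u_2(T vs C) = 8
max payoff 9 at {Q}

argmax u_2 = {Q}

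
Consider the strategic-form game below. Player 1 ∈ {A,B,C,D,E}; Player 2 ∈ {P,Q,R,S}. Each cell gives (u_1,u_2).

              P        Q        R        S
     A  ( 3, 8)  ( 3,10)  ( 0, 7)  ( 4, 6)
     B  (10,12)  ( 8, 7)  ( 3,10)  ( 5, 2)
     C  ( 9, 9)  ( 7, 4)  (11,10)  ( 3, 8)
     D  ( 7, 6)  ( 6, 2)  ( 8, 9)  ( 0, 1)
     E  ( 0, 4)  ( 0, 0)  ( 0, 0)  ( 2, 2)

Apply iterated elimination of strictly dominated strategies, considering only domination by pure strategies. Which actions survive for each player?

IESDS → P1:{B,C} P2:{P,R}

P1 drop A (B beats it: P:10>3 Q:8>3 R:3>0 S:5>4)
P1 drop D (C beats it: P:9>7 Q:7>6 R:11>8 S:3>0)
P1 drop E (B beats it: P:10>0 Q:8>0 R:3>0 S:5>2)
P2 drop Q (P beats it: B:12>7 C:9>4)
P2 drop S (P beats it: B:12>2 C:9>8)
P1→{B,C} P2→{P,R}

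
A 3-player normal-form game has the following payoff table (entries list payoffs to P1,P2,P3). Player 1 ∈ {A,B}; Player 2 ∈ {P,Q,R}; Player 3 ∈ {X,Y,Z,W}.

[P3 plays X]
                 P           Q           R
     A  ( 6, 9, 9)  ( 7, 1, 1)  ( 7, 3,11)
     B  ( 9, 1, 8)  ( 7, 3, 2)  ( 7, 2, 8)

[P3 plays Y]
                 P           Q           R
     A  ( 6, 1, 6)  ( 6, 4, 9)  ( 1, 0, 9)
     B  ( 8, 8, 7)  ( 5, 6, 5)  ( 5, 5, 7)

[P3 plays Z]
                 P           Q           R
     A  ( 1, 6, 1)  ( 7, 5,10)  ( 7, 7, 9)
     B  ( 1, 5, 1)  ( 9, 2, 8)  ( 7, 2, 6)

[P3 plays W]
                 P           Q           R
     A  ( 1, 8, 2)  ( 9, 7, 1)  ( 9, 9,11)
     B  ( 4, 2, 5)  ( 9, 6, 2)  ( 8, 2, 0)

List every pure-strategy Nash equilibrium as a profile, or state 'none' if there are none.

(A,P,X): not NE [P1→B gives 9>6]
(A,P,Y): not NE [P1→B gives 8>6; P2→Q gives 4>1; P3→X gives 9>6]
(A,P,Z): not NE [P2→R gives 7>6; P3→X gives 9>1]
(A,P,W): not NE [P1→B gives 4>1; P2→R gives 9>8; P3→X gives 9>2]
(A,Q,X): not NE [P2→P gives 9>1; P3→Z gives 10>1]
(A,Q,Y): not NE [P3→Z gives 10>9]
(A,Q,Z): not NE [P1→B gives 9>7; P2→R gives 7>5]
(A,Q,W): not NE [P2→R gives 9>7; P3→Z gives 10>1]
(A,R,X): not NE [P2→P gives 9>3]
(A,R,Y): not NE [P1→B gives 5>1; P2→Q gives 4>0; P3→W gives 11>9]
(A,R,Z): not NE [P3→W gives 11>9]
(A,R,W): NE
(B,P,X): not NE [P2→Q gives 3>1]
(B,P,Y): not NE [P3→X gives 8>7]
(B,P,Z): not NE [P3→X gives 8>1]
(B,P,W): not NE [P2→Q gives 6>2; P3→X gives 8>5]
(B,Q,X): not NE [P3→Z gives 8>2]
(B,Q,Y): not NE [P1→A gives 6>5; P2→P gives 8>6; P3→Z gives 8>5]
(B,Q,Z): not NE [P2→P gives 5>2]
(B,Q,W): not NE [P3→Z gives 8>2]
(B,R,X): not NE [P2→Q gives 3>2]
(B,R,Y): not NE [P2→P gives 8>5; P3→X gives 8>7]
(B,R,Z): not NE [P2→P gives 5>2; P3→X gives 8>6]
(B,R,W): not NE [P1→A gives 9>8; P2→Q gives 6>2; P3→X gives 8>0]

Nash profiles: (A,R,W)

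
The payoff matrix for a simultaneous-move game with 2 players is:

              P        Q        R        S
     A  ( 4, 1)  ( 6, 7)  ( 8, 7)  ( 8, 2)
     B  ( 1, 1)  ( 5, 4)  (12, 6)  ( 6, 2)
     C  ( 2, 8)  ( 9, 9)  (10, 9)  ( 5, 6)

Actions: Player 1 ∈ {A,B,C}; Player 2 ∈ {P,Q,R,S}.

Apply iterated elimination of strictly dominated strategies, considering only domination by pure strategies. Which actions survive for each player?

IESDS → P1:{B,C} P2:{Q,R}

P2 drop P (Q beats it: A:7>1 B:4>1 C:9>8)
P2 drop S (Q beats it: A:7>2 B:4>2 C:9>6)
P1 drop A (C beats it: Q:9>6 R:10>8)
P1→{B,C} P2→{Q,R}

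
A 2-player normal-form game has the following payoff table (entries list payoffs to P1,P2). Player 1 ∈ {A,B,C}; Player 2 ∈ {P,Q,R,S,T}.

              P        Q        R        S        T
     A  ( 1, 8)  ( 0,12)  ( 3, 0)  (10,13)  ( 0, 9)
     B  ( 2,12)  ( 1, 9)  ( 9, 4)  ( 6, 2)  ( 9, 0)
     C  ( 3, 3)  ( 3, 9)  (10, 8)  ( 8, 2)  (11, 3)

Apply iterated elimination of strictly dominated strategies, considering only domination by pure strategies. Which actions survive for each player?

IESDS → P1:{A,C} P2:{Q,S}

P1 drop B (C beats it: P:3>2 Q:3>1 R:10>9 S:8>6 T:11>9)
P2 drop P (Q beats it: A:12>8 C:9>3)
P2 drop R (Q beats it: A:12>0 C:9>8)
P2 drop T (Q beats it: A:12>9 C:9>3)
P1→{A,C} P2→{Q,S}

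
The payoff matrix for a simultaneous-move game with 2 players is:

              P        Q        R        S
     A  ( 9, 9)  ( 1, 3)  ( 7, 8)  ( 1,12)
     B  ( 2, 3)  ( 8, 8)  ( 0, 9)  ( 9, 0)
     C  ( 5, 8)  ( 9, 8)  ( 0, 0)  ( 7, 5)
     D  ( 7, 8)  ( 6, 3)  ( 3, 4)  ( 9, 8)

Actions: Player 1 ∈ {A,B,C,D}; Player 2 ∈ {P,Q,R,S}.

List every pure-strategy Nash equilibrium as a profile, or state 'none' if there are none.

(A,P): not NE [P2→S gives 12>9]
(A,Q): not NE [P1→C gives 9>1; P2→S gives 12>3]
(A,R): not NE [P2→S gives 12>8]
(A,S): not NE [P1→D gives 9>1]
(B,P): not NE [P1→A gives 9>2; P2→R gives 9>3]
(B,Q): not NE [P1→C gives 9>8; P2→R gives 9>8]
(B,R): not NE [P1→A gives 7>0]
(B,S): not NE [P2→R gives 9>0]
(C,P): not NE [P1→A gives 9>5]
(C,Q): NE
(C,R): not NE [P1→A gives 7>0; P2→Q gives 8>0]
(C,S): not NE [P1→D gives 9>7; P2→Q gives 8>5]
(D,P): not NE [P1→A gives 9>7]
(D,Q): not NE [P1→C gives 9>6; P2→S gives 8>3]
(D,R): not NE [P1→A gives 7>3; P2→S gives 8>4]
(D,S): NE

PSNE = {(C,Q), (D,S)}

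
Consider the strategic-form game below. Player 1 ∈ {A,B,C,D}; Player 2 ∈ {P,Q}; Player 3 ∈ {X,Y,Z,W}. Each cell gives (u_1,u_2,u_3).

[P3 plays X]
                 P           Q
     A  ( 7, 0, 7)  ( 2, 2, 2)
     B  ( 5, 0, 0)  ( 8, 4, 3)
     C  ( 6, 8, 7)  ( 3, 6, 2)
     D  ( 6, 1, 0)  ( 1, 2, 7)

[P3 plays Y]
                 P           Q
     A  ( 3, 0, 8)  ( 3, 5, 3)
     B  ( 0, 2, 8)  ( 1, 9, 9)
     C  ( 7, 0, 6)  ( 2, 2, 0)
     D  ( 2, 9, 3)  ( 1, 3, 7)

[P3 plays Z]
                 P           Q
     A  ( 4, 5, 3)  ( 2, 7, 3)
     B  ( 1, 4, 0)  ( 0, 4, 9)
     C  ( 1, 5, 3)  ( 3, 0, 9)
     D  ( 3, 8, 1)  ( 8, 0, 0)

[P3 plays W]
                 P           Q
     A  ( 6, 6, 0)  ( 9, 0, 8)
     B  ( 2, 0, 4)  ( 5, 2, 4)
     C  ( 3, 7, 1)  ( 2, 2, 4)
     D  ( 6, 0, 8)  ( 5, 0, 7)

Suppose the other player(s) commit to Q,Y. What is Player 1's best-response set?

BR_1 = {A}

u_1(A vs Q,Y) = 3
u_1(B vs Q,Y) = 1
u_1(C vs Q,Y) = 2
u_1(D vs Q,Y) = 1
max payoff 3 at {A}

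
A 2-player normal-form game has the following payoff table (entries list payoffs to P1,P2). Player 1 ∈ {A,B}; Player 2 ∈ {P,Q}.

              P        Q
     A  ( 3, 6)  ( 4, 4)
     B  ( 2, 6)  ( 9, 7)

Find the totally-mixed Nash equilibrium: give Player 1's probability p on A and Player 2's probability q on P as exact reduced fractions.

P1 indiff ⇒ q·3+(1-q)·4 = q·2+(1-q)·9 ⇒ q(1) = (1-q)(5) ⇒ q = 5/6
P2 indiff ⇒ p·6+(1-p)·6 = p·4+(1-p)·7 ⇒ p(2) = (1-p)(1) ⇒ p = 1/3

p=1/3, q=5/6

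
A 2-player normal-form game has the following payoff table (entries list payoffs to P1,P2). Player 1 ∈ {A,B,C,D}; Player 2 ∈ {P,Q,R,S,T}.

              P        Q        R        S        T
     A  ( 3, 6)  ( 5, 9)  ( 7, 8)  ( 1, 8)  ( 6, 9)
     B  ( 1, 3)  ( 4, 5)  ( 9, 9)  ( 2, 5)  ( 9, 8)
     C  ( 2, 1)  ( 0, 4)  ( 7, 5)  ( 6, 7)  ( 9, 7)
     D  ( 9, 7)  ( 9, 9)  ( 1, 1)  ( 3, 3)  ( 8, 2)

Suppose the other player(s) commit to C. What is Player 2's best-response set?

u_2(P vs C) = 1
u_2(Q vs C) = 4
u_2(R vs C) = 5
u_2(S vs C) = 7
u_2(T vs C) = 7
max payoff 7 at {S,T}

BR_2 = {S,T}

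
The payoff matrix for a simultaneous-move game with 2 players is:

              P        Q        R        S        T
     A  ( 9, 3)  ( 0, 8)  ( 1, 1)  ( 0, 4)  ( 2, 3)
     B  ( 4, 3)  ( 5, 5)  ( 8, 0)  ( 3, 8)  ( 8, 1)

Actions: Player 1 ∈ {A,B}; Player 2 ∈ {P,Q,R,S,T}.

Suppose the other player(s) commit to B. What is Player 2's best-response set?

BR_2 = {S}

u_2(P vs B) = 3
u_2(Q vs B) = 5
u_2(R vs B) = 0
u_2(S vs B) = 8
u_2(T vs B) = 1
max payoff 8 at {S}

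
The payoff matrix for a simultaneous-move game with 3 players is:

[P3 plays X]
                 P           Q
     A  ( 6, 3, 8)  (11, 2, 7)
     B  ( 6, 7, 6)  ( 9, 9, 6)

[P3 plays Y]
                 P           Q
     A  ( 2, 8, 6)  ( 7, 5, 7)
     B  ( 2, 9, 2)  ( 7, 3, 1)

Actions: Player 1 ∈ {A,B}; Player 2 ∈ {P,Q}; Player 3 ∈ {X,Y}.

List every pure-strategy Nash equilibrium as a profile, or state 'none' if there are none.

(A,P,X): NE
(A,P,Y): not NE [P3→X gives 8>6]
(A,Q,X): not NE [P2→P gives 3>2]
(A,Q,Y): not NE [P2→P gives 8>5]
(B,P,X): not NE [P2→Q gives 9>7]
(B,P,Y): not NE [P3→X gives 6>2]
(B,Q,X): not NE [P1→A gives 11>9]
(B,Q,Y): not NE [P2→P gives 9>3; P3→X gives 6>1]

Nash profiles: (A,P,X)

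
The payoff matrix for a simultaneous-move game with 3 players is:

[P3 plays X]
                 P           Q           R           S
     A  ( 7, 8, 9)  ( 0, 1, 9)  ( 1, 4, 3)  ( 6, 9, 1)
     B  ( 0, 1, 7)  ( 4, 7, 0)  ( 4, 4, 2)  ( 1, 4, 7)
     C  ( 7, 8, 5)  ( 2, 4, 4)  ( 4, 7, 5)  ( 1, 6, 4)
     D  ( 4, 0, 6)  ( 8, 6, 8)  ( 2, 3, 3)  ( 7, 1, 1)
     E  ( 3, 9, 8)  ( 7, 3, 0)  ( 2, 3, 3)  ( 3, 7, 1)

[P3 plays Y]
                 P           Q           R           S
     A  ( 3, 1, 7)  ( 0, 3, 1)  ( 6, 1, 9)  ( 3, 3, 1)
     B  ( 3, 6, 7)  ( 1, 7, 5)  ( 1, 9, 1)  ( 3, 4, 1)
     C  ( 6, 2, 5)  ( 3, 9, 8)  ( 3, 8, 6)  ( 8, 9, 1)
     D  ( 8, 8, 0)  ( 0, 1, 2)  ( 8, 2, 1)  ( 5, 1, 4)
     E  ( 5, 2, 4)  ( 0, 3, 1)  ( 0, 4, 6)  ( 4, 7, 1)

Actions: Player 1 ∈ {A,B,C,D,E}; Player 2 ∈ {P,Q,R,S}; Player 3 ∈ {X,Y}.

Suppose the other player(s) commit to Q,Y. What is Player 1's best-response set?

u_1(A vs Q,Y) = 0
u_1(B vs Q,Y) = 1
u_1(C vs Q,Y) = 3
u_1(D vs Q,Y) = 0
u_1(E vs Q,Y) = 0
max payoff 3 at {C}

BR_1 = {C}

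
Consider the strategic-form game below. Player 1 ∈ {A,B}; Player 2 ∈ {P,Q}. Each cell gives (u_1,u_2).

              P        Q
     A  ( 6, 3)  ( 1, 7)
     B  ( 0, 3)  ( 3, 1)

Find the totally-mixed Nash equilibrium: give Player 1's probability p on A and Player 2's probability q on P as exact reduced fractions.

P1 indiff ⇒ q·6+(1-q)·1 = q·0+(1-q)·3 ⇒ q(6) = (1-q)(2) ⇒ q = 1/4
P2 indiff ⇒ p·3+(1-p)·3 = p·7+(1-p)·1 ⇒ p(-4) = (1-p)(-2) ⇒ p = 1/3

(p,q) = (1/3, 1/4)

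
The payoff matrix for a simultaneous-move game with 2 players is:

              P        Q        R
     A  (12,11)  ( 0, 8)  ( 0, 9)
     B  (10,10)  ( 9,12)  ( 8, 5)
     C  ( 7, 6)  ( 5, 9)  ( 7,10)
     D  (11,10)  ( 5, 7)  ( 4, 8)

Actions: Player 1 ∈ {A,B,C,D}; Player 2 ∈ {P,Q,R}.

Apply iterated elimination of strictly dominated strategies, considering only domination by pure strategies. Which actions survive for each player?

P1 drop C (B beats it: P:10>7 Q:9>5 R:8>7)
P2 drop R (P beats it: A:11>9 B:10>5 D:10>8)
P1→{A,B,D} P2→{P,Q}

Remaining: P1:{A,B,D} P2:{P,Q}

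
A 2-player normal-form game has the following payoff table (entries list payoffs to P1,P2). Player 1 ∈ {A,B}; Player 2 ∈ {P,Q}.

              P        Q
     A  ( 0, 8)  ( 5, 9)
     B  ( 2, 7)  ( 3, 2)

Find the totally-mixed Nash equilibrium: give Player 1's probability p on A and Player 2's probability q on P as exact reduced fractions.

p=5/6, q=1/2

P1 indiff ⇒ q·0+(1-q)·5 = q·2+(1-q)·3 ⇒ q(-2) = (1-q)(-2) ⇒ q = 1/2
P2 indiff ⇒ p·8+(1-p)·7 = p·9+(1-p)·2 ⇒ p(-1) = (1-p)(-5) ⇒ p = 5/6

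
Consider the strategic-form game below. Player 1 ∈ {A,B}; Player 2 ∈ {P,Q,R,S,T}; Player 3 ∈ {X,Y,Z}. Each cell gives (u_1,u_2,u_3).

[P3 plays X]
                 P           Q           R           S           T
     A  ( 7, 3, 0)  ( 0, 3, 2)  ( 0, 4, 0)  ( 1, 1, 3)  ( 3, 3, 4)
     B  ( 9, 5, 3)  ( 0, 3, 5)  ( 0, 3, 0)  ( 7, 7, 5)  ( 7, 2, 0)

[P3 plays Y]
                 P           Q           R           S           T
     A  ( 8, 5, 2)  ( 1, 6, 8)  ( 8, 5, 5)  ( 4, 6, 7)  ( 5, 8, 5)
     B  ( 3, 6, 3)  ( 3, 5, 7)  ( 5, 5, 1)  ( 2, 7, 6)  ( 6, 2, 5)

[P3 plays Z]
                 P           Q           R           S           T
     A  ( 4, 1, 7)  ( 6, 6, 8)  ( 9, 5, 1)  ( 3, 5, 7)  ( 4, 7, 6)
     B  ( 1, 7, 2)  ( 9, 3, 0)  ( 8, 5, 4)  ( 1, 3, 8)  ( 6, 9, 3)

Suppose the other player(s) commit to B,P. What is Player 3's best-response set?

P3 best: {X,Y}

u_3(X vs B,P) = 3
u_3(Y vs B,P) = 3
u_3(Z vs B,P) = 2
max payoff 3 at {X,Y}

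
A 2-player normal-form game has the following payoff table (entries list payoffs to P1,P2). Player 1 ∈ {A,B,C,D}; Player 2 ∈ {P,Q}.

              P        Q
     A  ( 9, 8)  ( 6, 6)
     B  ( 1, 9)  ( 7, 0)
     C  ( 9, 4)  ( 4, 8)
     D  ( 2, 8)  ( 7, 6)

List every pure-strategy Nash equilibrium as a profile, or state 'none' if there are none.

Nash profiles: (A,P)

(A,P): NE
(A,Q): not NE [P1→D gives 7>6; P2→P gives 8>6]
(B,P): not NE [P1→C gives 9>1]
(B,Q): not NE [P2→P gives 9>0]
(C,P): not NE [P2→Q gives 8>4]
(C,Q): not NE [P1→D gives 7>4]
(D,P): not NE [P1→C gives 9>2]
(D,Q): not NE [P2→P gives 8>6]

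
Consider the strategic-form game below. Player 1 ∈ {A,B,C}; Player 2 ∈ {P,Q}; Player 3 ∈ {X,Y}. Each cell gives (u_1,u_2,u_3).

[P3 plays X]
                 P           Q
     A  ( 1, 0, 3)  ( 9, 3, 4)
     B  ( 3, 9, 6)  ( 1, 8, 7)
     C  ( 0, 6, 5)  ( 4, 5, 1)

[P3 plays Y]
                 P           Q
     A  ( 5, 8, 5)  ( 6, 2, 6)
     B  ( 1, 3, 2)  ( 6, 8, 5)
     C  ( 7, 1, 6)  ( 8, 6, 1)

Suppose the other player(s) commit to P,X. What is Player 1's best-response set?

u_1(A vs P,X) = 1
u_1(B vs P,X) = 3
u_1(C vs P,X) = 0
max payoff 3 at {B}

P1 best: {B}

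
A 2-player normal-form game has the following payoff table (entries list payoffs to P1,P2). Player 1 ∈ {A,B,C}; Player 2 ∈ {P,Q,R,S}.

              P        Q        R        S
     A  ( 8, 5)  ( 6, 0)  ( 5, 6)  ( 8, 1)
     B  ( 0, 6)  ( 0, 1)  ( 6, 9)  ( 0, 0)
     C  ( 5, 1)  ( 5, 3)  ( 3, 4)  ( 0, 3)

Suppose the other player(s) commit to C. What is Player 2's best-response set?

u_2(P vs C) = 1
u_2(Q vs C) = 3
u_2(R vs C) = 4
u_2(S vs C) = 3
max payoff 4 at {R}

argmax u_2 = {R}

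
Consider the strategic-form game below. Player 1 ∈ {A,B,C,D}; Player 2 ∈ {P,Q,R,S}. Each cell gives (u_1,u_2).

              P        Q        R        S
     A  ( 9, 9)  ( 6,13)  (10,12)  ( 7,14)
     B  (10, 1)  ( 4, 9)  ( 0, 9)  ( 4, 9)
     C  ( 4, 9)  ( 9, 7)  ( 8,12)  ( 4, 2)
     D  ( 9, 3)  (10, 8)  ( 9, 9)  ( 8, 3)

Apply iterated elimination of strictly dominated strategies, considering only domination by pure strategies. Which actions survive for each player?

P1 drop C (D beats it: P:9>4 Q:10>9 R:9>8 S:8>4)
P2 drop P (Q beats it: A:13>9 B:9>1 D:8>3)
P1 drop B (A beats it: Q:6>4 R:10>0 S:7>4)
P1→{A,D} P2→{Q,R,S}

Remaining: P1:{A,D} P2:{Q,R,S}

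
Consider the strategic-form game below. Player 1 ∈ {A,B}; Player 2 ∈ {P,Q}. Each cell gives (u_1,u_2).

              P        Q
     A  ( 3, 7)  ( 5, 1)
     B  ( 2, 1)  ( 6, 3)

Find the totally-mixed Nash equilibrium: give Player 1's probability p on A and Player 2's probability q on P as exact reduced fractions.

(p,q) = (1/4, 1/2)

P1 indiff ⇒ q·3+(1-q)·5 = q·2+(1-q)·6 ⇒ q(1) = (1-q)(1) ⇒ q = 1/2
P2 indiff ⇒ p·7+(1-p)·1 = p·1+(1-p)·3 ⇒ p(6) = (1-p)(2) ⇒ p = 1/4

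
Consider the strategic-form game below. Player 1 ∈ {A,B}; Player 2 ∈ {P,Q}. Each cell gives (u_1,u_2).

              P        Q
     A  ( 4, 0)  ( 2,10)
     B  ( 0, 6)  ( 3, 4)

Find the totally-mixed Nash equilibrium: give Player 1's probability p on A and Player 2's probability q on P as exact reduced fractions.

P1 indiff ⇒ q·4+(1-q)·2 = q·0+(1-q)·3 ⇒ q(4) = (1-q)(1) ⇒ q = 1/5
P2 indiff ⇒ p·0+(1-p)·6 = p·10+(1-p)·4 ⇒ p(-10) = (1-p)(-2) ⇒ p = 1/6

(p,q) = (1/6, 1/5)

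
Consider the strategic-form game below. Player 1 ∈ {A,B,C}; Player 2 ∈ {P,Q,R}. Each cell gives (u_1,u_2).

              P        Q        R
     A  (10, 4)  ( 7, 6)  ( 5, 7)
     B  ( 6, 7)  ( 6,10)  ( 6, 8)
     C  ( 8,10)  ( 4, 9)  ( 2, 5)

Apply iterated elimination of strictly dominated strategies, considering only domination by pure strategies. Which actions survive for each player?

P1 drop C (A beats it: P:10>8 Q:7>4 R:5>2)
P2 drop P (Q beats it: A:6>4 B:10>7)
P1→{A,B} P2→{Q,R}

Survivors P1:{A,B} P2:{Q,R}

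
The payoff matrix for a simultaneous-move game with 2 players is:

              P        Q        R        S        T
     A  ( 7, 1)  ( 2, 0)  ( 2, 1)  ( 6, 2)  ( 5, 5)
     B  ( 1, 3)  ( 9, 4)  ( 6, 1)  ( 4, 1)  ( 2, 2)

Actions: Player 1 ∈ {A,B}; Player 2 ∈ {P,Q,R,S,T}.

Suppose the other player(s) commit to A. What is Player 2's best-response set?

argmax u_2 = {T}

u_2(P vs A) = 1
u_2(Q vs A) = 0
u_2(R vs A) = 1
u_2(S vs A) = 2
u_2(T vs A) = 5
max payoff 5 at {T}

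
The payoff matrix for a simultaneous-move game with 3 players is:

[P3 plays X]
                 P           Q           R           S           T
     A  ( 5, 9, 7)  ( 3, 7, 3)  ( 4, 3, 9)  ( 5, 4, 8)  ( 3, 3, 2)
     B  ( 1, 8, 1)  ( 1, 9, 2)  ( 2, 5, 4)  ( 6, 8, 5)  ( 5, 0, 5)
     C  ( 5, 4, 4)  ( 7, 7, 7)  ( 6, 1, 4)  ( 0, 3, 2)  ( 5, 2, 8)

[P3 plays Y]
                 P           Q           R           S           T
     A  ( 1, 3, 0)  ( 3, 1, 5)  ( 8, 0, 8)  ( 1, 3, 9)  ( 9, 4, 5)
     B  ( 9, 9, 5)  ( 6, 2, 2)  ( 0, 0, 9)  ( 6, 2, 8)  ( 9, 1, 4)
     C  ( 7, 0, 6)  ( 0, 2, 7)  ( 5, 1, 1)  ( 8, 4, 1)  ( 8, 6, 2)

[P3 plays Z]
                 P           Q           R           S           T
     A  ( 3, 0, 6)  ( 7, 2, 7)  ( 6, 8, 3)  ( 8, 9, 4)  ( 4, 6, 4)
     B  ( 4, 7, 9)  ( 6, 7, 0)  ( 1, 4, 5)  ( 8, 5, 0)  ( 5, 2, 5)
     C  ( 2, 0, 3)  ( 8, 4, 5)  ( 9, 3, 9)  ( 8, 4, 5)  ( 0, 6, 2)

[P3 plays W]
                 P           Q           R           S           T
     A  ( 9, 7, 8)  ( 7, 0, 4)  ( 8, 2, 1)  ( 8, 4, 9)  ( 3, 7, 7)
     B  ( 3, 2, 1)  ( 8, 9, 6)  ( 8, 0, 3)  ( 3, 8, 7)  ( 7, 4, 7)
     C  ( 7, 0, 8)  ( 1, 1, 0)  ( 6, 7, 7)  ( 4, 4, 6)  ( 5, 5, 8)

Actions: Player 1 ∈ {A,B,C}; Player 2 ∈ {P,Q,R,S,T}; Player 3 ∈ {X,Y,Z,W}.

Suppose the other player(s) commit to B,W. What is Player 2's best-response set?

u_2(P vs B,W) = 2
u_2(Q vs B,W) = 9
u_2(R vs B,W) = 0
u_2(S vs B,W) = 8
u_2(T vs B,W) = 4
max payoff 9 at {Q}

argmax u_2 = {Q}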